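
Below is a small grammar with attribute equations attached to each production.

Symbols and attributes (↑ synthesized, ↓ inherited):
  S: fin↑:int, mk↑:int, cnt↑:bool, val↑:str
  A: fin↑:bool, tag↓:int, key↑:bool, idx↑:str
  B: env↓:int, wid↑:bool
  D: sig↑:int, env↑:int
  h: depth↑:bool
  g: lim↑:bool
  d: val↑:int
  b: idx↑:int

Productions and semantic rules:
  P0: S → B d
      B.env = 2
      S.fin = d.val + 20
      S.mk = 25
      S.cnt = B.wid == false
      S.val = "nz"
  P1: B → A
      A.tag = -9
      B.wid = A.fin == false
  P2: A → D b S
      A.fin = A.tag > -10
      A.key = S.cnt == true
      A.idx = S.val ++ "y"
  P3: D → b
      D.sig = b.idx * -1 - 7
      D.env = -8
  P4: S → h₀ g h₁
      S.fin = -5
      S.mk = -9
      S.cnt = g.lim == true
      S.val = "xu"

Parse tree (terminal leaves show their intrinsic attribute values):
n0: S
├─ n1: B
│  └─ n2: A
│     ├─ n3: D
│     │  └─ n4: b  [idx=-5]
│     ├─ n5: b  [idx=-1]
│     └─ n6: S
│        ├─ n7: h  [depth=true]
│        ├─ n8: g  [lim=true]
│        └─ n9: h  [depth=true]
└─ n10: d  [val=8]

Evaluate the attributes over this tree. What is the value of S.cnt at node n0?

1. n1.env = 2  [2]
2. n2.tag = -9  [-9]
3. n4.idx = -5  [terminal]
4. n3.sig = -2  [b.idx * -1 - 7]
5. n3.env = -8  [-8]
6. n5.idx = -1  [terminal]
7. n7.depth = true  [terminal]
8. n8.lim = true  [terminal]
9. n9.depth = true  [terminal]
10. n6.fin = -5  [-5]
11. n6.mk = -9  [-9]
12. n6.cnt = true  [g.lim == true]
13. n6.val = "xu"  ["xu"]
14. n2.fin = true  [A.tag > -10]
15. n2.key = true  [S.cnt == true]
16. n2.idx = "xuy"  [S.val ++ "y"]
17. n1.wid = false  [A.fin == false]
18. n10.val = 8  [terminal]
19. n0.fin = 28  [d.val + 20]
20. n0.mk = 25  [25]
21. n0.cnt = true  [B.wid == false]
22. n0.val = "nz"  ["nz"]

true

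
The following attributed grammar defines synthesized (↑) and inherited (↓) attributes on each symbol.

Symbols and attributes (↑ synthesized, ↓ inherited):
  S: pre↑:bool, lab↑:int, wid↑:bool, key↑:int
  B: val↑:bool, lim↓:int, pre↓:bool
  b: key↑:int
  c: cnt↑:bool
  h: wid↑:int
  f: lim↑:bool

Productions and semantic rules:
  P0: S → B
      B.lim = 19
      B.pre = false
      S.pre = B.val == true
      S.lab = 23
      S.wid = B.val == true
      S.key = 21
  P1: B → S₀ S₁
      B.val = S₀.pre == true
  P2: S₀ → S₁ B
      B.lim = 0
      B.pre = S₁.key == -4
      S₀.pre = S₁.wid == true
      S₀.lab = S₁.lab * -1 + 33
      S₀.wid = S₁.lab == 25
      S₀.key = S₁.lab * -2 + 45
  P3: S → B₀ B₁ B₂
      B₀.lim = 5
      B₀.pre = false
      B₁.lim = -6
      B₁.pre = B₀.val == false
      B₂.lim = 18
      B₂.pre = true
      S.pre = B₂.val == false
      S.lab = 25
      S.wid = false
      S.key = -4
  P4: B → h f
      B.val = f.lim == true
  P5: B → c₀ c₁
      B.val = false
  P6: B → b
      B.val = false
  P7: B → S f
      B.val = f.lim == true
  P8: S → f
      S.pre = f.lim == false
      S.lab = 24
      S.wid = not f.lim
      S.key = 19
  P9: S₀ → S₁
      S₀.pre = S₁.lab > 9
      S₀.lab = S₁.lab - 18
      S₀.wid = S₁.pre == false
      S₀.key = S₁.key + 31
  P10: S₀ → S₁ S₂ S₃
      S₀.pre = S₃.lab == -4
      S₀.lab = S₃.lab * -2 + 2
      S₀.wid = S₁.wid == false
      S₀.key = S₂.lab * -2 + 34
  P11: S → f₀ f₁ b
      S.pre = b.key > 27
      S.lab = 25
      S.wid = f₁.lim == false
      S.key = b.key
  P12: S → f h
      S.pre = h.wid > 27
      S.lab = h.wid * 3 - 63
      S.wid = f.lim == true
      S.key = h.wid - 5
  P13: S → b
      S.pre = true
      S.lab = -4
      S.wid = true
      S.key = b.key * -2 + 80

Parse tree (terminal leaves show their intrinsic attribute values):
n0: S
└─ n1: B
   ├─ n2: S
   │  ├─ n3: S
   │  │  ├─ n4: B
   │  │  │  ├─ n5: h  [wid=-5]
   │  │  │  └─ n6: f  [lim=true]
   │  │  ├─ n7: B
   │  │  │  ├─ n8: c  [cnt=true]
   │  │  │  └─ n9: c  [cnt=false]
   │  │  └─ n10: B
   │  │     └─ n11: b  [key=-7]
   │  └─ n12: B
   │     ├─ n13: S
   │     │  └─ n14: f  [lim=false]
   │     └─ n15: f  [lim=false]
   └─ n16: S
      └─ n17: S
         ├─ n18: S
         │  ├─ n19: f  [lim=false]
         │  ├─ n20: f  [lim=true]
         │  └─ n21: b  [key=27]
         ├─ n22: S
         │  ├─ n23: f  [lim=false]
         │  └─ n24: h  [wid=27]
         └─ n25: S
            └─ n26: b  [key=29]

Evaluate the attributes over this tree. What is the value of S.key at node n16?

29

1. n1.lim = 19  [19]
2. n1.pre = false  [false]
3. n4.lim = 5  [5]
4. n4.pre = false  [false]
5. n5.wid = -5  [terminal]
6. n6.lim = true  [terminal]
7. n4.val = true  [f.lim == true]
8. n7.lim = -6  [-6]
9. n7.pre = false  [B₀.val == false]
10. n8.cnt = true  [terminal]
11. n9.cnt = false  [terminal]
12. n7.val = false  [false]
13. n10.lim = 18  [18]
14. n10.pre = true  [true]
15. n11.key = -7  [terminal]
16. n10.val = false  [false]
17. n3.pre = true  [B₂.val == false]
18. n3.lab = 25  [25]
19. n3.wid = false  [false]
20. n3.key = -4  [-4]
21. n12.lim = 0  [0]
22. n12.pre = true  [S₁.key == -4]
23. n14.lim = false  [terminal]
24. n13.pre = true  [f.lim == false]
25. n13.lab = 24  [24]
26. n13.wid = true  [not f.lim]
27. n13.key = 19  [19]
28. n15.lim = false  [terminal]
29. n12.val = false  [f.lim == true]
30. n2.pre = false  [S₁.wid == true]
31. n2.lab = 8  [S₁.lab * -1 + 33]
32. n2.wid = true  [S₁.lab == 25]
33. n2.key = -5  [S₁.lab * -2 + 45]
34. n19.lim = false  [terminal]
35. n20.lim = true  [terminal]
36. n21.key = 27  [terminal]
37. n18.pre = false  [b.key > 27]
38. n18.lab = 25  [25]
39. n18.wid = false  [f₁.lim == false]
40. n18.key = 27  [b.key]
41. n23.lim = false  [terminal]
42. n24.wid = 27  [terminal]
43. n22.pre = false  [h.wid > 27]
44. n22.lab = 18  [h.wid * 3 - 63]
45. n22.wid = false  [f.lim == true]
46. n22.key = 22  [h.wid - 5]
47. n26.key = 29  [terminal]
48. n25.pre = true  [true]
49. n25.lab = -4  [-4]
50. n25.wid = true  [true]
51. n25.key = 22  [b.key * -2 + 80]
52. n17.pre = true  [S₃.lab == -4]
53. n17.lab = 10  [S₃.lab * -2 + 2]
54. n17.wid = true  [S₁.wid == false]
55. n17.key = -2  [S₂.lab * -2 + 34]
56. n16.pre = true  [S₁.lab > 9]
57. n16.lab = -8  [S₁.lab - 18]
58. n16.wid = false  [S₁.pre == false]
59. n16.key = 29  [S₁.key + 31]
60. n1.val = false  [S₀.pre == true]
61. n0.pre = false  [B.val == true]
62. n0.lab = 23  [23]
63. n0.wid = false  [B.val == true]
64. n0.key = 21  [21]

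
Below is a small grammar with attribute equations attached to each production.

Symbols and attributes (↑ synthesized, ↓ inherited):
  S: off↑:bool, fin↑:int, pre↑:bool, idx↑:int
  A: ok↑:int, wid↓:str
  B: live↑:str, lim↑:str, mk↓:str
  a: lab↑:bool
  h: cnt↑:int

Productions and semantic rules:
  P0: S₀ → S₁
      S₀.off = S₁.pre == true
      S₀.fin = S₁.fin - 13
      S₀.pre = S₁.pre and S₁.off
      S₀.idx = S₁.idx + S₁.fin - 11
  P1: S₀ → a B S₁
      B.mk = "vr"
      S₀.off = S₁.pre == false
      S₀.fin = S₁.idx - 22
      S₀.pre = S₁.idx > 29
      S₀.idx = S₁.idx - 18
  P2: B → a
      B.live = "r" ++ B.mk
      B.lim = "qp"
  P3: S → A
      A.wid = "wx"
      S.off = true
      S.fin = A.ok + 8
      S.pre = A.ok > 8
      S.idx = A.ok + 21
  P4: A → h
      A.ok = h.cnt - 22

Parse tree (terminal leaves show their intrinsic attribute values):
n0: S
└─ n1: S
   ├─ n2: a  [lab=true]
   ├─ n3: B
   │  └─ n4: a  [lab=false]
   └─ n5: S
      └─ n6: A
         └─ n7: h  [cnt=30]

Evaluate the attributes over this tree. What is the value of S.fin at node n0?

1. n2.lab = true  [terminal]
2. n3.mk = "vr"  ["vr"]
3. n4.lab = false  [terminal]
4. n3.live = "rvr"  ["r" ++ B.mk]
5. n3.lim = "qp"  ["qp"]
6. n6.wid = "wx"  ["wx"]
7. n7.cnt = 30  [terminal]
8. n6.ok = 8  [h.cnt - 22]
9. n5.off = true  [true]
10. n5.fin = 16  [A.ok + 8]
11. n5.pre = false  [A.ok > 8]
12. n5.idx = 29  [A.ok + 21]
13. n1.off = true  [S₁.pre == false]
14. n1.fin = 7  [S₁.idx - 22]
15. n1.pre = false  [S₁.idx > 29]
16. n1.idx = 11  [S₁.idx - 18]
17. n0.off = false  [S₁.pre == true]
18. n0.fin = -6  [S₁.fin - 13]
19. n0.pre = false  [S₁.pre and S₁.off]
20. n0.idx = 7  [S₁.idx + S₁.fin - 11]

-6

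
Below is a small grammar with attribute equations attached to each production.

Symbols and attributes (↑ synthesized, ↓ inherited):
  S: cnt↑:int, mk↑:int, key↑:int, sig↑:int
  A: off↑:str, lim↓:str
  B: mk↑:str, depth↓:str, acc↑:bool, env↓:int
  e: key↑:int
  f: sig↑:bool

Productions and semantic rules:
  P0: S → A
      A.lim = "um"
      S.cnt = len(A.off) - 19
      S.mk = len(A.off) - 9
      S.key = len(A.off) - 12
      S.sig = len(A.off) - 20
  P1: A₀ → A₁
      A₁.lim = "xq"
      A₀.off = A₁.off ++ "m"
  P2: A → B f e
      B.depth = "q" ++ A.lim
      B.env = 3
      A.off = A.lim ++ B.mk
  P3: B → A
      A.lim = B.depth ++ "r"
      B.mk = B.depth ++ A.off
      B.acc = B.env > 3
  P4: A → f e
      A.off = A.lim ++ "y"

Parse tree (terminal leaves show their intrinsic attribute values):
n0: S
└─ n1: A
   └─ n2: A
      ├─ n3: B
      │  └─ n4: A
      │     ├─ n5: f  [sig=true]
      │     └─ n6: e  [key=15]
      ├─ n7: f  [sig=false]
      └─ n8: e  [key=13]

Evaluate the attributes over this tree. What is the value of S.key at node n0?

1. n1.lim = "um"  ["um"]
2. n2.lim = "xq"  ["xq"]
3. n3.depth = "qxq"  ["q" ++ A.lim]
4. n3.env = 3  [3]
5. n4.lim = "qxqr"  [B.depth ++ "r"]
6. n5.sig = true  [terminal]
7. n6.key = 15  [terminal]
8. n4.off = "qxqry"  [A.lim ++ "y"]
9. n3.mk = "qxqqxqry"  [B.depth ++ A.off]
10. n3.acc = false  [B.env > 3]
11. n7.sig = false  [terminal]
12. n8.key = 13  [terminal]
13. n2.off = "xqqxqqxqry"  [A.lim ++ B.mk]
14. n1.off = "xqqxqqxqrym"  [A₁.off ++ "m"]
15. n0.cnt = -8  [len(A.off) - 19]
16. n0.mk = 2  [len(A.off) - 9]
17. n0.key = -1  [len(A.off) - 12]
18. n0.sig = -9  [len(A.off) - 20]

-1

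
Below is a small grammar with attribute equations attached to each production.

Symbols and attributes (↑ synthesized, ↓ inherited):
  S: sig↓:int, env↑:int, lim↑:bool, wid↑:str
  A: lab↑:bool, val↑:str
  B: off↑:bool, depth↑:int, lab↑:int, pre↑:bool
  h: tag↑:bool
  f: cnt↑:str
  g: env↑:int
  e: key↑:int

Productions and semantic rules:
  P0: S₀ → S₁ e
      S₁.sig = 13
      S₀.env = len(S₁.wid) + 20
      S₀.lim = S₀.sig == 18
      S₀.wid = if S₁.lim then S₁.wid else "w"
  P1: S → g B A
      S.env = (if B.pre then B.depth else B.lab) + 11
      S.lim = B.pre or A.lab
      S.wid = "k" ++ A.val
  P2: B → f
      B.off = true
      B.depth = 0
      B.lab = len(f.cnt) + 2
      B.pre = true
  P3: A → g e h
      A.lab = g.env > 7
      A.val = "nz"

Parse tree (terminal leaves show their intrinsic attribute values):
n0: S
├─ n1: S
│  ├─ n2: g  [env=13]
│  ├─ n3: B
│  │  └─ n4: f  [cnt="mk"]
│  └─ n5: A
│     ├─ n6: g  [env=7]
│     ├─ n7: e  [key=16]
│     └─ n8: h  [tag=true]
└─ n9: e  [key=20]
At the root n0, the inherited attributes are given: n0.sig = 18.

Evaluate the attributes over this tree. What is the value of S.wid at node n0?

1. n0.sig = 18  [given at root]
2. n1.sig = 13  [13]
3. n2.env = 13  [terminal]
4. n4.cnt = "mk"  [terminal]
5. n3.off = true  [true]
6. n3.depth = 0  [0]
7. n3.lab = 4  [len(f.cnt) + 2]
8. n3.pre = true  [true]
9. n6.env = 7  [terminal]
10. n7.key = 16  [terminal]
11. n8.tag = true  [terminal]
12. n5.lab = false  [g.env > 7]
13. n5.val = "nz"  ["nz"]
14. n1.env = 11  [(if B.pre then B.depth else B.lab) + 11]
15. n1.lim = true  [B.pre or A.lab]
16. n1.wid = "knz"  ["k" ++ A.val]
17. n9.key = 20  [terminal]
18. n0.env = 23  [len(S₁.wid) + 20]
19. n0.lim = true  [S₀.sig == 18]
20. n0.wid = "knz"  [if S₁.lim then S₁.wid else "w"]

"knz"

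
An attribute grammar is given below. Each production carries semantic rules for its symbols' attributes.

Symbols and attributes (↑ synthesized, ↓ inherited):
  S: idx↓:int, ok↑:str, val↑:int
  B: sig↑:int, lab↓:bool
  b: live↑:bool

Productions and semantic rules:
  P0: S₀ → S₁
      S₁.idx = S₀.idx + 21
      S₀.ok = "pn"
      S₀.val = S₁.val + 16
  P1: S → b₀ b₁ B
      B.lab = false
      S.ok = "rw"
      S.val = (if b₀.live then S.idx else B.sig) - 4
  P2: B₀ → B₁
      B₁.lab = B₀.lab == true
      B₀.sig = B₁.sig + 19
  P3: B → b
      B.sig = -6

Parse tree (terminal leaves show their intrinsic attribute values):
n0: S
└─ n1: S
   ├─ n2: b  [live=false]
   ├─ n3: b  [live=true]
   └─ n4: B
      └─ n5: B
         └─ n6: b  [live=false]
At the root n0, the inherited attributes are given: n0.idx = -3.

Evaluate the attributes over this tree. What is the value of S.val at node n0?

25

1. n0.idx = -3  [given at root]
2. n1.idx = 18  [S₀.idx + 21]
3. n2.live = false  [terminal]
4. n3.live = true  [terminal]
5. n4.lab = false  [false]
6. n5.lab = false  [B₀.lab == true]
7. n6.live = false  [terminal]
8. n5.sig = -6  [-6]
9. n4.sig = 13  [B₁.sig + 19]
10. n1.ok = "rw"  ["rw"]
11. n1.val = 9  [(if b₀.live then S.idx else B.sig) - 4]
12. n0.ok = "pn"  ["pn"]
13. n0.val = 25  [S₁.val + 16]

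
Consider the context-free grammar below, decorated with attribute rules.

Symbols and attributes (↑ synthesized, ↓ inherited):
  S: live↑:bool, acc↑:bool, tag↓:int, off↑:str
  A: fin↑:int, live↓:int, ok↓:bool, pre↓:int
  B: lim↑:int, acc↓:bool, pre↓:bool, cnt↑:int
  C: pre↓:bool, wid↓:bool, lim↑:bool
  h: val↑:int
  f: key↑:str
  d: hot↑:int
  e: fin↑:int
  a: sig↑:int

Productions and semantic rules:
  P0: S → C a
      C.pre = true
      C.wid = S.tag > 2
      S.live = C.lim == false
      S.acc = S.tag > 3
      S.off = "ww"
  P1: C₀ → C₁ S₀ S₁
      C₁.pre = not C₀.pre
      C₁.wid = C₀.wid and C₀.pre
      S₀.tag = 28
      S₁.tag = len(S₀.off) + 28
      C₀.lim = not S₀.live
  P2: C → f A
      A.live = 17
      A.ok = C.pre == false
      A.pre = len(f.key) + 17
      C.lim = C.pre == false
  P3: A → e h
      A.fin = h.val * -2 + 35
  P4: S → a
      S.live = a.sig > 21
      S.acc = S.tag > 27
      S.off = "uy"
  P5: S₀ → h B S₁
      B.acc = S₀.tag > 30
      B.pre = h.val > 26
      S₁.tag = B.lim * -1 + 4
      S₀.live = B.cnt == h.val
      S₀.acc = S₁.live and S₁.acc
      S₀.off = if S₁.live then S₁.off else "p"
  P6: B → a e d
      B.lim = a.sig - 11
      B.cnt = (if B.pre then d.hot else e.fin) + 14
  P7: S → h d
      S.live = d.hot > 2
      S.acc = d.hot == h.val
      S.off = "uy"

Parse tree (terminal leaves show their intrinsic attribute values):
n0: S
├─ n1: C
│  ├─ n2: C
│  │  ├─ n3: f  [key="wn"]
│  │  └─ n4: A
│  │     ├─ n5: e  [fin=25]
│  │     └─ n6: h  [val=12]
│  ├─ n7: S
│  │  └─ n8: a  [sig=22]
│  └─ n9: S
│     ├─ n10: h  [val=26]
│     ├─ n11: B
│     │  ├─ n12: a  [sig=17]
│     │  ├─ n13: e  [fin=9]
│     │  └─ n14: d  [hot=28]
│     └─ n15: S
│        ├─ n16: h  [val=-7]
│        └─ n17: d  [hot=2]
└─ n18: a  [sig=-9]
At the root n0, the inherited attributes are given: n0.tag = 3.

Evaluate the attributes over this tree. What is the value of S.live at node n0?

1. n0.tag = 3  [given at root]
2. n1.pre = true  [true]
3. n1.wid = true  [S.tag > 2]
4. n2.pre = false  [not C₀.pre]
5. n2.wid = true  [C₀.wid and C₀.pre]
6. n3.key = "wn"  [terminal]
7. n4.live = 17  [17]
8. n4.ok = true  [C.pre == false]
9. n4.pre = 19  [len(f.key) + 17]
10. n5.fin = 25  [terminal]
11. n6.val = 12  [terminal]
12. n4.fin = 11  [h.val * -2 + 35]
13. n2.lim = true  [C.pre == false]
14. n7.tag = 28  [28]
15. n8.sig = 22  [terminal]
16. n7.live = true  [a.sig > 21]
17. n7.acc = true  [S.tag > 27]
18. n7.off = "uy"  ["uy"]
19. n9.tag = 30  [len(S₀.off) + 28]
20. n10.val = 26  [terminal]
21. n11.acc = false  [S₀.tag > 30]
22. n11.pre = false  [h.val > 26]
23. n12.sig = 17  [terminal]
24. n13.fin = 9  [terminal]
25. n14.hot = 28  [terminal]
26. n11.lim = 6  [a.sig - 11]
27. n11.cnt = 23  [(if B.pre then d.hot else e.fin) + 14]
28. n15.tag = -2  [B.lim * -1 + 4]
29. n16.val = -7  [terminal]
30. n17.hot = 2  [terminal]
31. n15.live = false  [d.hot > 2]
32. n15.acc = false  [d.hot == h.val]
33. n15.off = "uy"  ["uy"]
34. n9.live = false  [B.cnt == h.val]
35. n9.acc = false  [S₁.live and S₁.acc]
36. n9.off = "p"  [if S₁.live then S₁.off else "p"]
37. n1.lim = false  [not S₀.live]
38. n18.sig = -9  [terminal]
39. n0.live = true  [C.lim == false]
40. n0.acc = false  [S.tag > 3]
41. n0.off = "ww"  ["ww"]

true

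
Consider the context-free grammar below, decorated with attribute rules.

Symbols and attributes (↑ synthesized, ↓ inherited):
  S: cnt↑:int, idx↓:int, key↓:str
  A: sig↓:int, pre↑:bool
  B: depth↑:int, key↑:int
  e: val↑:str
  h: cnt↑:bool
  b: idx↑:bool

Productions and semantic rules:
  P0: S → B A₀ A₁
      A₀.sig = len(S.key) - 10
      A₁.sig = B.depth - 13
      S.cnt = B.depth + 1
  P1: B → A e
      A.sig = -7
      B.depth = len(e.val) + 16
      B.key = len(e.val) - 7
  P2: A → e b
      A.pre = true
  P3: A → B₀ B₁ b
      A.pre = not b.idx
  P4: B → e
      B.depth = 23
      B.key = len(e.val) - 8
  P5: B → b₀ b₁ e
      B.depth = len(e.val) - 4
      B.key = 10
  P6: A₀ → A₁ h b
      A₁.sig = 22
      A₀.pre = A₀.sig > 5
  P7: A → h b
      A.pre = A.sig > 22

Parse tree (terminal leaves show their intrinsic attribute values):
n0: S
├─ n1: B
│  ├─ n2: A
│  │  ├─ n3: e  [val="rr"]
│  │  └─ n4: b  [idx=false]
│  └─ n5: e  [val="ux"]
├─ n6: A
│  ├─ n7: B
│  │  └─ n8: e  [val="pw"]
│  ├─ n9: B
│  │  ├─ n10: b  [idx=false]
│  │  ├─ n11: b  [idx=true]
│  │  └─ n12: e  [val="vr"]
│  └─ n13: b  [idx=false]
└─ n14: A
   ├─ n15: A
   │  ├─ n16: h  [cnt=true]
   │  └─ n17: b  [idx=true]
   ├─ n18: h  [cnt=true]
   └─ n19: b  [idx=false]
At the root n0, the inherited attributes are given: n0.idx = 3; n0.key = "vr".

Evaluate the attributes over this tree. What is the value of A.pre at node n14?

false

1. n0.idx = 3  [given at root]
2. n0.key = "vr"  [given at root]
3. n2.sig = -7  [-7]
4. n3.val = "rr"  [terminal]
5. n4.idx = false  [terminal]
6. n2.pre = true  [true]
7. n5.val = "ux"  [terminal]
8. n1.depth = 18  [len(e.val) + 16]
9. n1.key = -5  [len(e.val) - 7]
10. n6.sig = -8  [len(S.key) - 10]
11. n8.val = "pw"  [terminal]
12. n7.depth = 23  [23]
13. n7.key = -6  [len(e.val) - 8]
14. n10.idx = false  [terminal]
15. n11.idx = true  [terminal]
16. n12.val = "vr"  [terminal]
17. n9.depth = -2  [len(e.val) - 4]
18. n9.key = 10  [10]
19. n13.idx = false  [terminal]
20. n6.pre = true  [not b.idx]
21. n14.sig = 5  [B.depth - 13]
22. n15.sig = 22  [22]
23. n16.cnt = true  [terminal]
24. n17.idx = true  [terminal]
25. n15.pre = false  [A.sig > 22]
26. n18.cnt = true  [terminal]
27. n19.idx = false  [terminal]
28. n14.pre = false  [A₀.sig > 5]
29. n0.cnt = 19  [B.depth + 1]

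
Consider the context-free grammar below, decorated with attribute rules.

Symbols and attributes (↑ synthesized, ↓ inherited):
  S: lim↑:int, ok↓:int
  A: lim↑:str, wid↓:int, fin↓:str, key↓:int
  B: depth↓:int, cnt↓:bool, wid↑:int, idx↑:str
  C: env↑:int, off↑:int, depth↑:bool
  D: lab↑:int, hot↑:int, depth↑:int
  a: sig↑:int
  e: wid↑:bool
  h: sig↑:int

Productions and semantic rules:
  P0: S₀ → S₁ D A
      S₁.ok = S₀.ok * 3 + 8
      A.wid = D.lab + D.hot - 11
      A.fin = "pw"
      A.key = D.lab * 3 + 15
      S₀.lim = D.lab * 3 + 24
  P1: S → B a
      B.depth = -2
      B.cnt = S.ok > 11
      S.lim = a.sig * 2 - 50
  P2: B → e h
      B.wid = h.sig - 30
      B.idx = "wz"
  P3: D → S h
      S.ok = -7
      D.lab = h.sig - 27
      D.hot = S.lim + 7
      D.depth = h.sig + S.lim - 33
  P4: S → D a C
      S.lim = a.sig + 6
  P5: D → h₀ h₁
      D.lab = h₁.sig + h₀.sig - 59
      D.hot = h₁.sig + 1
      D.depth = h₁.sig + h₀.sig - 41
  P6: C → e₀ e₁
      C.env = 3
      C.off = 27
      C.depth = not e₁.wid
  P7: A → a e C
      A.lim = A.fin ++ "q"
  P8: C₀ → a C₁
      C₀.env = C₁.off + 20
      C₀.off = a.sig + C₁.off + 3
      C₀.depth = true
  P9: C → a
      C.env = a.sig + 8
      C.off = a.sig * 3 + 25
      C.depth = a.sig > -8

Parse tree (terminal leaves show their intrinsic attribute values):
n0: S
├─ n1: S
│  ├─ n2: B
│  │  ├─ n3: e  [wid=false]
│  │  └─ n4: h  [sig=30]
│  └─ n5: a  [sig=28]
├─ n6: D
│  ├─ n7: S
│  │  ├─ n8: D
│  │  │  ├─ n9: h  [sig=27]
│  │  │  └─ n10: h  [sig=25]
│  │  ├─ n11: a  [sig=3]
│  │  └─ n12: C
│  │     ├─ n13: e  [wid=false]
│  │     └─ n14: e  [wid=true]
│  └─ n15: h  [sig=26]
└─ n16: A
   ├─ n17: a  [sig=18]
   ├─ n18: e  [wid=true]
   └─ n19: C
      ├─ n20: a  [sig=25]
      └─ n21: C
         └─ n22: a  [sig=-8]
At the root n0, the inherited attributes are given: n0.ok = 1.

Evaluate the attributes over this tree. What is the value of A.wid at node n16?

4

1. n0.ok = 1  [given at root]
2. n1.ok = 11  [S₀.ok * 3 + 8]
3. n2.depth = -2  [-2]
4. n2.cnt = false  [S.ok > 11]
5. n3.wid = false  [terminal]
6. n4.sig = 30  [terminal]
7. n2.wid = 0  [h.sig - 30]
8. n2.idx = "wz"  ["wz"]
9. n5.sig = 28  [terminal]
10. n1.lim = 6  [a.sig * 2 - 50]
11. n7.ok = -7  [-7]
12. n9.sig = 27  [terminal]
13. n10.sig = 25  [terminal]
14. n8.lab = -7  [h₁.sig + h₀.sig - 59]
15. n8.hot = 26  [h₁.sig + 1]
16. n8.depth = 11  [h₁.sig + h₀.sig - 41]
17. n11.sig = 3  [terminal]
18. n13.wid = false  [terminal]
19. n14.wid = true  [terminal]
20. n12.env = 3  [3]
21. n12.off = 27  [27]
22. n12.depth = false  [not e₁.wid]
23. n7.lim = 9  [a.sig + 6]
24. n15.sig = 26  [terminal]
25. n6.lab = -1  [h.sig - 27]
26. n6.hot = 16  [S.lim + 7]
27. n6.depth = 2  [h.sig + S.lim - 33]
28. n16.wid = 4  [D.lab + D.hot - 11]
29. n16.fin = "pw"  ["pw"]
30. n16.key = 12  [D.lab * 3 + 15]
31. n17.sig = 18  [terminal]
32. n18.wid = true  [terminal]
33. n20.sig = 25  [terminal]
34. n22.sig = -8  [terminal]
35. n21.env = 0  [a.sig + 8]
36. n21.off = 1  [a.sig * 3 + 25]
37. n21.depth = false  [a.sig > -8]
38. n19.env = 21  [C₁.off + 20]
39. n19.off = 29  [a.sig + C₁.off + 3]
40. n19.depth = true  [true]
41. n16.lim = "pwq"  [A.fin ++ "q"]
42. n0.lim = 21  [D.lab * 3 + 24]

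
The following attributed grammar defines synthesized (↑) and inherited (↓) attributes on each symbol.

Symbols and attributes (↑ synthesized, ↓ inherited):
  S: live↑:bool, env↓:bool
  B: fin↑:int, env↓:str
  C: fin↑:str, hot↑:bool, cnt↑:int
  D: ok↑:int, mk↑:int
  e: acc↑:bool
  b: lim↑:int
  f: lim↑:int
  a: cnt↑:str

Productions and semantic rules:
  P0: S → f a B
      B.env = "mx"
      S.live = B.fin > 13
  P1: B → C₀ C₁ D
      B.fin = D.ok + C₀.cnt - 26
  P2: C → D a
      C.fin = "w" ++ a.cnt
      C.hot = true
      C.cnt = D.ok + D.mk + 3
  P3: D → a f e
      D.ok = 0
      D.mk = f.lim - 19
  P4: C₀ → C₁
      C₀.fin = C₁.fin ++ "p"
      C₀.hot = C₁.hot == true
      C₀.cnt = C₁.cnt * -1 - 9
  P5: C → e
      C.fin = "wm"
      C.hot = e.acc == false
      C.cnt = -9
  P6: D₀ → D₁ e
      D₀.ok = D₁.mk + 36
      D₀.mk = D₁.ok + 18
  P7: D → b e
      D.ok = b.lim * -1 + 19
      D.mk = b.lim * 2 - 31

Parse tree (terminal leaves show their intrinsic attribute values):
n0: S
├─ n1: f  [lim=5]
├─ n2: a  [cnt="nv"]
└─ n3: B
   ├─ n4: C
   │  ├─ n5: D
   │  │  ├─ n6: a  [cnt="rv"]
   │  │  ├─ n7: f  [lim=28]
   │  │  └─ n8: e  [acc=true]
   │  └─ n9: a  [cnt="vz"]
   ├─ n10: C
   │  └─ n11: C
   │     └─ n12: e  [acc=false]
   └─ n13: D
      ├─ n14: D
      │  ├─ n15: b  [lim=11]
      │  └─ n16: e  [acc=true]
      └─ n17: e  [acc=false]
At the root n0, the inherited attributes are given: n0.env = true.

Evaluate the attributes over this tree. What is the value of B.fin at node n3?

13

1. n0.env = true  [given at root]
2. n1.lim = 5  [terminal]
3. n2.cnt = "nv"  [terminal]
4. n3.env = "mx"  ["mx"]
5. n6.cnt = "rv"  [terminal]
6. n7.lim = 28  [terminal]
7. n8.acc = true  [terminal]
8. n5.ok = 0  [0]
9. n5.mk = 9  [f.lim - 19]
10. n9.cnt = "vz"  [terminal]
11. n4.fin = "wvz"  ["w" ++ a.cnt]
12. n4.hot = true  [true]
13. n4.cnt = 12  [D.ok + D.mk + 3]
14. n12.acc = false  [terminal]
15. n11.fin = "wm"  ["wm"]
16. n11.hot = true  [e.acc == false]
17. n11.cnt = -9  [-9]
18. n10.fin = "wmp"  [C₁.fin ++ "p"]
19. n10.hot = true  [C₁.hot == true]
20. n10.cnt = 0  [C₁.cnt * -1 - 9]
21. n15.lim = 11  [terminal]
22. n16.acc = true  [terminal]
23. n14.ok = 8  [b.lim * -1 + 19]
24. n14.mk = -9  [b.lim * 2 - 31]
25. n17.acc = false  [terminal]
26. n13.ok = 27  [D₁.mk + 36]
27. n13.mk = 26  [D₁.ok + 18]
28. n3.fin = 13  [D.ok + C₀.cnt - 26]
29. n0.live = false  [B.fin > 13]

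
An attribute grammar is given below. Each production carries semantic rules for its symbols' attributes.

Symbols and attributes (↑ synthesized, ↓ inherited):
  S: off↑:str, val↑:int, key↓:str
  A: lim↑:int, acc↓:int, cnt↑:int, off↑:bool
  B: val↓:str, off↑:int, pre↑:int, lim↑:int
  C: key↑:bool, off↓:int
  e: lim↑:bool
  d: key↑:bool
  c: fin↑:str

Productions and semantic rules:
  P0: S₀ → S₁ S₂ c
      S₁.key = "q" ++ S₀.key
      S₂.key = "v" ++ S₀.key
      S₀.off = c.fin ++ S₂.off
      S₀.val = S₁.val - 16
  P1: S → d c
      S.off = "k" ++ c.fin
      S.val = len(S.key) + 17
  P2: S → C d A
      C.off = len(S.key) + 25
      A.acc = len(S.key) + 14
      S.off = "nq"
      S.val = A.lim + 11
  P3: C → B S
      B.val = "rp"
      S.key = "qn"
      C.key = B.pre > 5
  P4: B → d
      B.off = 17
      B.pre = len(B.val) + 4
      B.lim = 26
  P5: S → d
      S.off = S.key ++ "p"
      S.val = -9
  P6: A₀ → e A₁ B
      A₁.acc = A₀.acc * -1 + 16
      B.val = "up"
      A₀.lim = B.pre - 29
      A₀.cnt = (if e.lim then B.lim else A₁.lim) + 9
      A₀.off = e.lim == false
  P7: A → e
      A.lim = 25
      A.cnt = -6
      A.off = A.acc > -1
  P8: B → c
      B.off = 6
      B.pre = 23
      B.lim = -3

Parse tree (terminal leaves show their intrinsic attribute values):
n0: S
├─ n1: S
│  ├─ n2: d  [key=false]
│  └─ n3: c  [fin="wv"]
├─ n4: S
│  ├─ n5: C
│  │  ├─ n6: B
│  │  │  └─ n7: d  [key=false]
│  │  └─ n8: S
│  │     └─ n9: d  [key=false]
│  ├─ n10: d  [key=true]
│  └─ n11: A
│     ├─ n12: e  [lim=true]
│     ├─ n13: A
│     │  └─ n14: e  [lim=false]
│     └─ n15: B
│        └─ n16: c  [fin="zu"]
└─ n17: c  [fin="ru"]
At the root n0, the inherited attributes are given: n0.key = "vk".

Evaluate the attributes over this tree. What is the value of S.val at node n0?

1. n0.key = "vk"  [given at root]
2. n1.key = "qvk"  ["q" ++ S₀.key]
3. n2.key = false  [terminal]
4. n3.fin = "wv"  [terminal]
5. n1.off = "kwv"  ["k" ++ c.fin]
6. n1.val = 20  [len(S.key) + 17]
7. n4.key = "vvk"  ["v" ++ S₀.key]
8. n5.off = 28  [len(S.key) + 25]
9. n6.val = "rp"  ["rp"]
10. n7.key = false  [terminal]
11. n6.off = 17  [17]
12. n6.pre = 6  [len(B.val) + 4]
13. n6.lim = 26  [26]
14. n8.key = "qn"  ["qn"]
15. n9.key = false  [terminal]
16. n8.off = "qnp"  [S.key ++ "p"]
17. n8.val = -9  [-9]
18. n5.key = true  [B.pre > 5]
19. n10.key = true  [terminal]
20. n11.acc = 17  [len(S.key) + 14]
21. n12.lim = true  [terminal]
22. n13.acc = -1  [A₀.acc * -1 + 16]
23. n14.lim = false  [terminal]
24. n13.lim = 25  [25]
25. n13.cnt = -6  [-6]
26. n13.off = false  [A.acc > -1]
27. n15.val = "up"  ["up"]
28. n16.fin = "zu"  [terminal]
29. n15.off = 6  [6]
30. n15.pre = 23  [23]
31. n15.lim = -3  [-3]
32. n11.lim = -6  [B.pre - 29]
33. n11.cnt = 6  [(if e.lim then B.lim else A₁.lim) + 9]
34. n11.off = false  [e.lim == false]
35. n4.off = "nq"  ["nq"]
36. n4.val = 5  [A.lim + 11]
37. n17.fin = "ru"  [terminal]
38. n0.off = "runq"  [c.fin ++ S₂.off]
39. n0.val = 4  [S₁.val - 16]

4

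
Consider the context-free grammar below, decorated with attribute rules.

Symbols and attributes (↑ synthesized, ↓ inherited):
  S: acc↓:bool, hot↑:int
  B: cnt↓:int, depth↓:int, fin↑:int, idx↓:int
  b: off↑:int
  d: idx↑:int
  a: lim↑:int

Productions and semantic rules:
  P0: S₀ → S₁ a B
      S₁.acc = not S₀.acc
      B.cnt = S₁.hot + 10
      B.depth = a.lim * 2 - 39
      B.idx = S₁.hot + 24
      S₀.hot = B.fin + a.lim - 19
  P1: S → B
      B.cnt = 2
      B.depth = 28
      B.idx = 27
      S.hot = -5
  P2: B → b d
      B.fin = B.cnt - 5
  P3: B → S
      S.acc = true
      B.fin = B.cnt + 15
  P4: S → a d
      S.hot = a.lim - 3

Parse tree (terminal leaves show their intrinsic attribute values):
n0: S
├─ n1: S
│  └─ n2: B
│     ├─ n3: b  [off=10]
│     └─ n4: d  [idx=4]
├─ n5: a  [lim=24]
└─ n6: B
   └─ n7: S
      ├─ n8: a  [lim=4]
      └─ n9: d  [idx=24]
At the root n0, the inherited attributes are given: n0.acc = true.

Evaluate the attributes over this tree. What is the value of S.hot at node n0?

25

1. n0.acc = true  [given at root]
2. n1.acc = false  [not S₀.acc]
3. n2.cnt = 2  [2]
4. n2.depth = 28  [28]
5. n2.idx = 27  [27]
6. n3.off = 10  [terminal]
7. n4.idx = 4  [terminal]
8. n2.fin = -3  [B.cnt - 5]
9. n1.hot = -5  [-5]
10. n5.lim = 24  [terminal]
11. n6.cnt = 5  [S₁.hot + 10]
12. n6.depth = 9  [a.lim * 2 - 39]
13. n6.idx = 19  [S₁.hot + 24]
14. n7.acc = true  [true]
15. n8.lim = 4  [terminal]
16. n9.idx = 24  [terminal]
17. n7.hot = 1  [a.lim - 3]
18. n6.fin = 20  [B.cnt + 15]
19. n0.hot = 25  [B.fin + a.lim - 19]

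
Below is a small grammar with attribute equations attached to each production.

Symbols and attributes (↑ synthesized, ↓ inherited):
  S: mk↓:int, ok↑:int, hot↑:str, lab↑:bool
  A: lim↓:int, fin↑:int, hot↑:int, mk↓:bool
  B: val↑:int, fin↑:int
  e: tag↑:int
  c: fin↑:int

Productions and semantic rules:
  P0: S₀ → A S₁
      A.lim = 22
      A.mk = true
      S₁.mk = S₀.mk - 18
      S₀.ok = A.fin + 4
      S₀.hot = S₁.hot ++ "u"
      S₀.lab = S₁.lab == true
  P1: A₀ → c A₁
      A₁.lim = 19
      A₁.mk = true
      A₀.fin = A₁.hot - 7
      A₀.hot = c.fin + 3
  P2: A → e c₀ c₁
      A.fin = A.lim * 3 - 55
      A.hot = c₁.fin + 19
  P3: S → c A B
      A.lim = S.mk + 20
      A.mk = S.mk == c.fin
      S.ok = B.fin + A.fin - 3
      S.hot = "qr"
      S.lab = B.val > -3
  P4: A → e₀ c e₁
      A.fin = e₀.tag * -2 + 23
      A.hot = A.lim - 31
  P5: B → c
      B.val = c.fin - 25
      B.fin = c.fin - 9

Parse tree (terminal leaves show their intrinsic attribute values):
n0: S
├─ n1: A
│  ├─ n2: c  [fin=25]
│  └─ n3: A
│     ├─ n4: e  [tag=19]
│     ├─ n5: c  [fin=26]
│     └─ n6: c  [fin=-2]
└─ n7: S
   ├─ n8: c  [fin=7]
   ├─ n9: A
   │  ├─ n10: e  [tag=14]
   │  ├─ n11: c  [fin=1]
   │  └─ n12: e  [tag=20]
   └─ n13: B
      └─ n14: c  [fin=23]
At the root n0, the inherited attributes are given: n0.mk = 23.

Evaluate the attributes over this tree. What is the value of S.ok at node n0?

1. n0.mk = 23  [given at root]
2. n1.lim = 22  [22]
3. n1.mk = true  [true]
4. n2.fin = 25  [terminal]
5. n3.lim = 19  [19]
6. n3.mk = true  [true]
7. n4.tag = 19  [terminal]
8. n5.fin = 26  [terminal]
9. n6.fin = -2  [terminal]
10. n3.fin = 2  [A.lim * 3 - 55]
11. n3.hot = 17  [c₁.fin + 19]
12. n1.fin = 10  [A₁.hot - 7]
13. n1.hot = 28  [c.fin + 3]
14. n7.mk = 5  [S₀.mk - 18]
15. n8.fin = 7  [terminal]
16. n9.lim = 25  [S.mk + 20]
17. n9.mk = false  [S.mk == c.fin]
18. n10.tag = 14  [terminal]
19. n11.fin = 1  [terminal]
20. n12.tag = 20  [terminal]
21. n9.fin = -5  [e₀.tag * -2 + 23]
22. n9.hot = -6  [A.lim - 31]
23. n14.fin = 23  [terminal]
24. n13.val = -2  [c.fin - 25]
25. n13.fin = 14  [c.fin - 9]
26. n7.ok = 6  [B.fin + A.fin - 3]
27. n7.hot = "qr"  ["qr"]
28. n7.lab = true  [B.val > -3]
29. n0.ok = 14  [A.fin + 4]
30. n0.hot = "qru"  [S₁.hot ++ "u"]
31. n0.lab = true  [S₁.lab == true]

14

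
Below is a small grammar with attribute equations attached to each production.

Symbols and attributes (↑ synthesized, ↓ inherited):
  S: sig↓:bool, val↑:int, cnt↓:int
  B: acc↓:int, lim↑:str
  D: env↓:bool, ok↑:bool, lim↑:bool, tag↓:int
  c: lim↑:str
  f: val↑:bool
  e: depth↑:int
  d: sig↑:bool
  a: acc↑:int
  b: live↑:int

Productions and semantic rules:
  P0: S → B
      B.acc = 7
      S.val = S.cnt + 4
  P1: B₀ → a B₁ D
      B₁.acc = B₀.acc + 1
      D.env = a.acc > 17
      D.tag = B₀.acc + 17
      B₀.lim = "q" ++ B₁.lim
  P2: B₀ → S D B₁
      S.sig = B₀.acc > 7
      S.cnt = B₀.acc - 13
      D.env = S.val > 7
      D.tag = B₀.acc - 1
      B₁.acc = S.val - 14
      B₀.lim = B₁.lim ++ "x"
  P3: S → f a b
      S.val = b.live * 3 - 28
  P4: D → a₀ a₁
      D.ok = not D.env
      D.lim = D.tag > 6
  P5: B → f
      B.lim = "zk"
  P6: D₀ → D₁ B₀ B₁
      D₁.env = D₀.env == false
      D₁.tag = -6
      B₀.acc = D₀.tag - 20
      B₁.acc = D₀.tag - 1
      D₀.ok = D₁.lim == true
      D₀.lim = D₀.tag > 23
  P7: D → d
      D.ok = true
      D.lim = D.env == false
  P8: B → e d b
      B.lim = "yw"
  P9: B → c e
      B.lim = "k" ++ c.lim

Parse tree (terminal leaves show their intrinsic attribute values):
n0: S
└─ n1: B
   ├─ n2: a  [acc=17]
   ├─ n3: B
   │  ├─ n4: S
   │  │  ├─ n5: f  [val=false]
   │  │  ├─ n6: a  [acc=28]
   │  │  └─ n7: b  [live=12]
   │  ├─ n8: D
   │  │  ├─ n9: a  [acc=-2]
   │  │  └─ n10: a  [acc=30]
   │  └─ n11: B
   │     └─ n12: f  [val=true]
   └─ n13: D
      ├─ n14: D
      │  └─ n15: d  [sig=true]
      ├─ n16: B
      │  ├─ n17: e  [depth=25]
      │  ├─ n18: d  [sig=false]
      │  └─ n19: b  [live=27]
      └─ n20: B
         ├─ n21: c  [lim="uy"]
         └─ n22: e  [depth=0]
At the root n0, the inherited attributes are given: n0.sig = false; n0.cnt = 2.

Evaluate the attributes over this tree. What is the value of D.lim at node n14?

1. n0.sig = false  [given at root]
2. n0.cnt = 2  [given at root]
3. n1.acc = 7  [7]
4. n2.acc = 17  [terminal]
5. n3.acc = 8  [B₀.acc + 1]
6. n4.sig = true  [B₀.acc > 7]
7. n4.cnt = -5  [B₀.acc - 13]
8. n5.val = false  [terminal]
9. n6.acc = 28  [terminal]
10. n7.live = 12  [terminal]
11. n4.val = 8  [b.live * 3 - 28]
12. n8.env = true  [S.val > 7]
13. n8.tag = 7  [B₀.acc - 1]
14. n9.acc = -2  [terminal]
15. n10.acc = 30  [terminal]
16. n8.ok = false  [not D.env]
17. n8.lim = true  [D.tag > 6]
18. n11.acc = -6  [S.val - 14]
19. n12.val = true  [terminal]
20. n11.lim = "zk"  ["zk"]
21. n3.lim = "zkx"  [B₁.lim ++ "x"]
22. n13.env = false  [a.acc > 17]
23. n13.tag = 24  [B₀.acc + 17]
24. n14.env = true  [D₀.env == false]
25. n14.tag = -6  [-6]
26. n15.sig = true  [terminal]
27. n14.ok = true  [true]
28. n14.lim = false  [D.env == false]
29. n16.acc = 4  [D₀.tag - 20]
30. n17.depth = 25  [terminal]
31. n18.sig = false  [terminal]
32. n19.live = 27  [terminal]
33. n16.lim = "yw"  ["yw"]
34. n20.acc = 23  [D₀.tag - 1]
35. n21.lim = "uy"  [terminal]
36. n22.depth = 0  [terminal]
37. n20.lim = "kuy"  ["k" ++ c.lim]
38. n13.ok = false  [D₁.lim == true]
39. n13.lim = true  [D₀.tag > 23]
40. n1.lim = "qzkx"  ["q" ++ B₁.lim]
41. n0.val = 6  [S.cnt + 4]

false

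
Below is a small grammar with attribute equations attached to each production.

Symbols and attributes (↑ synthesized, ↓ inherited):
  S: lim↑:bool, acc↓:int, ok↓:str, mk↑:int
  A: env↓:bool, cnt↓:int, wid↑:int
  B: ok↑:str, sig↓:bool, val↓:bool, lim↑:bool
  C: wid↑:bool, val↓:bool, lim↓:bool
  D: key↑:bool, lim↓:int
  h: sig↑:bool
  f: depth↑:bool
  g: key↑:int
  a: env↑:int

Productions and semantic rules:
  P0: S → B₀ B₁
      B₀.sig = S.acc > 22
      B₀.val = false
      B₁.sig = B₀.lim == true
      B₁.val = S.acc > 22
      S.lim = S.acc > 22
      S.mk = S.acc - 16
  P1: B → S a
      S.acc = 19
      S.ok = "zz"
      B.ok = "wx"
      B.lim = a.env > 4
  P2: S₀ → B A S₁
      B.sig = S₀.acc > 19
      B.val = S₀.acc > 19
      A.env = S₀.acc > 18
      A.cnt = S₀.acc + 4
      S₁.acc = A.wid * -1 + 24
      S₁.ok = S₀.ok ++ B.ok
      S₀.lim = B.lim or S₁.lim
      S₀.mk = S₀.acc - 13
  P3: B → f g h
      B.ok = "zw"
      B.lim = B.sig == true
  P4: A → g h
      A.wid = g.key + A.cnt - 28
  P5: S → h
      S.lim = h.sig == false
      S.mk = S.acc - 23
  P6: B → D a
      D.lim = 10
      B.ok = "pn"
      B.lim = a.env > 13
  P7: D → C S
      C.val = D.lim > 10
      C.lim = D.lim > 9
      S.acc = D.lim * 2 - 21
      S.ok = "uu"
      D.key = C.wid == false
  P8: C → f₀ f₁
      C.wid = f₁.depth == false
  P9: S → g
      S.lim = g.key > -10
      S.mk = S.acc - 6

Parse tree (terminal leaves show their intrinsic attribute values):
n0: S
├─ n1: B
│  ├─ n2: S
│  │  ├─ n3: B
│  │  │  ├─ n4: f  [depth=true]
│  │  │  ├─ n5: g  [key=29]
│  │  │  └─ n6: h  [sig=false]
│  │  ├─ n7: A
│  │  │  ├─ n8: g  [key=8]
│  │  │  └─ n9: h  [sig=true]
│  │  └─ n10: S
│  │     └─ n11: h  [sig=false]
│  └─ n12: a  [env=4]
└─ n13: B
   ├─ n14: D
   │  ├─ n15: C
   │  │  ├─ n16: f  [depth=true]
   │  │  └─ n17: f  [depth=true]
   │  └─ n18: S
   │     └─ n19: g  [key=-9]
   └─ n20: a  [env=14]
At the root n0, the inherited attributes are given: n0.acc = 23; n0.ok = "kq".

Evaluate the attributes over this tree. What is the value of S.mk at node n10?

1. n0.acc = 23  [given at root]
2. n0.ok = "kq"  [given at root]
3. n1.sig = true  [S.acc > 22]
4. n1.val = false  [false]
5. n2.acc = 19  [19]
6. n2.ok = "zz"  ["zz"]
7. n3.sig = false  [S₀.acc > 19]
8. n3.val = false  [S₀.acc > 19]
9. n4.depth = true  [terminal]
10. n5.key = 29  [terminal]
11. n6.sig = false  [terminal]
12. n3.ok = "zw"  ["zw"]
13. n3.lim = false  [B.sig == true]
14. n7.env = true  [S₀.acc > 18]
15. n7.cnt = 23  [S₀.acc + 4]
16. n8.key = 8  [terminal]
17. n9.sig = true  [terminal]
18. n7.wid = 3  [g.key + A.cnt - 28]
19. n10.acc = 21  [A.wid * -1 + 24]
20. n10.ok = "zzzw"  [S₀.ok ++ B.ok]
21. n11.sig = false  [terminal]
22. n10.lim = true  [h.sig == false]
23. n10.mk = -2  [S.acc - 23]
24. n2.lim = true  [B.lim or S₁.lim]
25. n2.mk = 6  [S₀.acc - 13]
26. n12.env = 4  [terminal]
27. n1.ok = "wx"  ["wx"]
28. n1.lim = false  [a.env > 4]
29. n13.sig = false  [B₀.lim == true]
30. n13.val = true  [S.acc > 22]
31. n14.lim = 10  [10]
32. n15.val = false  [D.lim > 10]
33. n15.lim = true  [D.lim > 9]
34. n16.depth = true  [terminal]
35. n17.depth = true  [terminal]
36. n15.wid = false  [f₁.depth == false]
37. n18.acc = -1  [D.lim * 2 - 21]
38. n18.ok = "uu"  ["uu"]
39. n19.key = -9  [terminal]
40. n18.lim = true  [g.key > -10]
41. n18.mk = -7  [S.acc - 6]
42. n14.key = true  [C.wid == false]
43. n20.env = 14  [terminal]
44. n13.ok = "pn"  ["pn"]
45. n13.lim = true  [a.env > 13]
46. n0.lim = true  [S.acc > 22]
47. n0.mk = 7  [S.acc - 16]

-2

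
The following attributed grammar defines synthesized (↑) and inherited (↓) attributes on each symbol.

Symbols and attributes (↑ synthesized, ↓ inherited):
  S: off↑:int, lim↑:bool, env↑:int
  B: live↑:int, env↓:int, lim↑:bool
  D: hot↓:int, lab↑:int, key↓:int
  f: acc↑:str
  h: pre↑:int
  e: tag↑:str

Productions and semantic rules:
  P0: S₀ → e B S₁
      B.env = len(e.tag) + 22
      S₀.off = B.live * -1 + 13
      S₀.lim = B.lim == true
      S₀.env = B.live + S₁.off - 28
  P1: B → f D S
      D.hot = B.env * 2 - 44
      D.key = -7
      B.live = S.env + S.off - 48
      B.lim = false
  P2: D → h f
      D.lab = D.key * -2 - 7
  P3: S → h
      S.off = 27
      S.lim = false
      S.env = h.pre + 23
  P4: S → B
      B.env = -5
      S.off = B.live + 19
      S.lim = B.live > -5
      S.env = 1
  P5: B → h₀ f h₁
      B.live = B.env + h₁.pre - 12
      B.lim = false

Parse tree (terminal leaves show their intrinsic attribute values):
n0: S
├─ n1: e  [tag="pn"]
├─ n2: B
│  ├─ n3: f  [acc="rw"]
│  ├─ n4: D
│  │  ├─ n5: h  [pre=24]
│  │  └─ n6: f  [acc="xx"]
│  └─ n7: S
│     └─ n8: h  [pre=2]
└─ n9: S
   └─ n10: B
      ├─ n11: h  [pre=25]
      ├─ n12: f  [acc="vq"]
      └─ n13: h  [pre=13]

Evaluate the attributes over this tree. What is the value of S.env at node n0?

1. n1.tag = "pn"  [terminal]
2. n2.env = 24  [len(e.tag) + 22]
3. n3.acc = "rw"  [terminal]
4. n4.hot = 4  [B.env * 2 - 44]
5. n4.key = -7  [-7]
6. n5.pre = 24  [terminal]
7. n6.acc = "xx"  [terminal]
8. n4.lab = 7  [D.key * -2 - 7]
9. n8.pre = 2  [terminal]
10. n7.off = 27  [27]
11. n7.lim = false  [false]
12. n7.env = 25  [h.pre + 23]
13. n2.live = 4  [S.env + S.off - 48]
14. n2.lim = false  [false]
15. n10.env = -5  [-5]
16. n11.pre = 25  [terminal]
17. n12.acc = "vq"  [terminal]
18. n13.pre = 13  [terminal]
19. n10.live = -4  [B.env + h₁.pre - 12]
20. n10.lim = false  [false]
21. n9.off = 15  [B.live + 19]
22. n9.lim = true  [B.live > -5]
23. n9.env = 1  [1]
24. n0.off = 9  [B.live * -1 + 13]
25. n0.lim = false  [B.lim == true]
26. n0.env = -9  [B.live + S₁.off - 28]

-9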